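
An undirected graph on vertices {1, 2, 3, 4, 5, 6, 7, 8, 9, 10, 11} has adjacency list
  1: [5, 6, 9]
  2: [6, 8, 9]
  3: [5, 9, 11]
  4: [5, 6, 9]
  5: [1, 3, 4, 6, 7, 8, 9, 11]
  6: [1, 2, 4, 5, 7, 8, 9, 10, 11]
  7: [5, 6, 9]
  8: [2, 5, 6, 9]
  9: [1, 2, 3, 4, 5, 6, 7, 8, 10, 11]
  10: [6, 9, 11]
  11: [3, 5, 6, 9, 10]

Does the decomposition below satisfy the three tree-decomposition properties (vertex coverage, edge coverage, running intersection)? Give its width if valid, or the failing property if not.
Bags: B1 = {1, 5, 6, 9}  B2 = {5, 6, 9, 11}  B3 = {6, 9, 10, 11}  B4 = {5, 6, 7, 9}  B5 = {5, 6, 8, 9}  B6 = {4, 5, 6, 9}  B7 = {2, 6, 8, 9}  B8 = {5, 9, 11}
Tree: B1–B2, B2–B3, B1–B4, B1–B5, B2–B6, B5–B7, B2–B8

A tree decomposition must satisfy three properties: every vertex lies in some bag; for every edge, both endpoints lie together in some bag; and for every vertex, the bags containing it form a connected subtree. Here vertex 3 appears in no bag, so the decomposition is invalid.

No — vertex 3 appears in no bag.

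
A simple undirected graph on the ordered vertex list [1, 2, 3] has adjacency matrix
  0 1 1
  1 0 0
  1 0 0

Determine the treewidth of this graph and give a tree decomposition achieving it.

Treewidth 1.
Bags: B1 = {1, 3}  B2 = {1, 2}
Tree: B1–B2

The largest bag has 2 vertices, giving width 1; this decomposition certifies tw(G) ≤ 1. G has an edge, so its treewidth is at least 1. Therefore the treewidth is 1.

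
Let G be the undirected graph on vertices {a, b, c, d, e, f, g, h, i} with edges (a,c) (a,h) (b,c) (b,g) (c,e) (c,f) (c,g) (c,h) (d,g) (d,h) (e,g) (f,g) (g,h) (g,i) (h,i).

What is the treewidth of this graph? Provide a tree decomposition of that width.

Treewidth 2.
Bags: B1 = {c, g, h}  B2 = {c, f, g}  B3 = {b, c, g}  B4 = {a, c, h}  B5 = {c, e, g}  B6 = {d, g, h}  B7 = {g, h, i}
Tree: B1–B2, B1–B3, B1–B4, B1–B5, B1–B6, B6–B7

Every bag has size at most 3, so the width is 3 − 1 = 2 and tw(G) ≤ 2. For the lower bound, the 3 vertices {d, g, h} are pairwise adjacent, and any tree decomposition puts a clique entirely inside one bag — forcing width ≥ 2. The upper and lower bounds meet at 2, so that is the treewidth.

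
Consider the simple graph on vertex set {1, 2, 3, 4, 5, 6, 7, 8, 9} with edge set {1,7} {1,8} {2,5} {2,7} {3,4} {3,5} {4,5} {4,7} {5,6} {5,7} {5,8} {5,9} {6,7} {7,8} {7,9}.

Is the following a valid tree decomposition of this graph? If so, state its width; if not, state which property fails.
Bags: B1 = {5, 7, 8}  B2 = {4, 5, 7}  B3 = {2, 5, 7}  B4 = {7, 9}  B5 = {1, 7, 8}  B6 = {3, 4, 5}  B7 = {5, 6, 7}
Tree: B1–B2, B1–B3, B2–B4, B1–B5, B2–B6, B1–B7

No — edge (5,9) lies in no bag.

A tree decomposition must satisfy three properties: every vertex lies in some bag; for every edge, both endpoints lie together in some bag; and for every vertex, the bags containing it form a connected subtree. Here edge (5,9) lies in no bag, so the decomposition is invalid.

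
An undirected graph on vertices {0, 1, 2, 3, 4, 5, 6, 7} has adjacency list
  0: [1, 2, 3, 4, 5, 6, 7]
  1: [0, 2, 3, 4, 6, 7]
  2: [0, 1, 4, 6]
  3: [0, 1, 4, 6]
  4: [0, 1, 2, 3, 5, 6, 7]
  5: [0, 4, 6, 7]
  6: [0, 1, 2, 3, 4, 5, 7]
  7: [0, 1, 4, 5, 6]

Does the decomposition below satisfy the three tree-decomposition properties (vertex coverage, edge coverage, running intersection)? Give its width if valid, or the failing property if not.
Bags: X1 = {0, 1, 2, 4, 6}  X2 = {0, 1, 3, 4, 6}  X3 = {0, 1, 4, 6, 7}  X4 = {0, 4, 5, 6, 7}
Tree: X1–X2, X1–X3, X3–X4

Yes; width 4.

Vertex coverage: the bags together contain {0, 1, 2, 3, 4, 5, 6, 7}, the full vertex set. Edge coverage: each edge of G has both endpoints in at least one bag. Running intersection: for every vertex, the bags containing it form a connected subtree. All three properties hold, so this is a valid tree decomposition of width max|bag| − 1 = 4, and hence tw(G) ≤ 4.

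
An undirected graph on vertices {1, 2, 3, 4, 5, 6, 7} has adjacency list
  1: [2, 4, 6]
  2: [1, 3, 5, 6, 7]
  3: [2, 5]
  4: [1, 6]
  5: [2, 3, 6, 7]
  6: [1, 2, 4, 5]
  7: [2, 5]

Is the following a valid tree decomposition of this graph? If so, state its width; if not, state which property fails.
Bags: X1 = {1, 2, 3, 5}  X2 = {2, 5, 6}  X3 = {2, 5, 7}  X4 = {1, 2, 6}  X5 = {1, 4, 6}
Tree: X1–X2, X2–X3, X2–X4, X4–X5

No — bags containing vertex 1 are not connected in the tree.

A tree decomposition must satisfy three properties: every vertex lies in some bag; for every edge, both endpoints lie together in some bag; and for every vertex, the bags containing it form a connected subtree. Here bags containing vertex 1 are not connected in the tree, so the decomposition is invalid.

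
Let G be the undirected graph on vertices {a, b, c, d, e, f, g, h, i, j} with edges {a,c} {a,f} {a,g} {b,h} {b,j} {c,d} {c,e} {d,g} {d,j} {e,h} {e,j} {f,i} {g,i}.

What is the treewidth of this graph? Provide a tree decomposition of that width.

Treewidth 2.
One optimal decomposition is:
Bags: B1 = {b, h, j}  B2 = {e, h, j}  B3 = {d, e, j}  B4 = {c, d, e}  B5 = {c, d, g}  B6 = {a, c, g}  B7 = {a, g, i}  B8 = {a, f, i}
Tree: B1–B2, B2–B3, B3–B4, B4–B5, B5–B6, B6–B7, B7–B8

The largest bag has 3 vertices, giving width 2; this decomposition certifies tw(G) ≤ 2. The edges b–h–e–j–b form a cycle, so G is not a tree and its treewidth is at least 2. Hence tw(G) = 2 exactly.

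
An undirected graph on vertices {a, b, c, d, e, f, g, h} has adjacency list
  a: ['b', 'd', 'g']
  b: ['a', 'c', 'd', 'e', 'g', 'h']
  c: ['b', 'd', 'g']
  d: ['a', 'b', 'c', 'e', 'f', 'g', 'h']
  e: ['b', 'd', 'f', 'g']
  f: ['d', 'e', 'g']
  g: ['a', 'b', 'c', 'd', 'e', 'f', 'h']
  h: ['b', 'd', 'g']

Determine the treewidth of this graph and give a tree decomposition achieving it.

Treewidth 3.
Bags: B1 = {d, e, f, g}  B2 = {b, d, e, g}  B3 = {b, d, g, h}  B4 = {a, b, d, g}  B5 = {b, c, d, g}
Tree: B1–B2, B2–B3, B3–B4, B3–B5

Every bag has size at most 4, so the width is 4 − 1 = 3 and tw(G) ≤ 3. For the lower bound, the 4 vertices {d, e, f, g} are pairwise adjacent, and any tree decomposition puts a clique entirely inside one bag — forcing width ≥ 3. The upper and lower bounds meet at 3, so that is the treewidth.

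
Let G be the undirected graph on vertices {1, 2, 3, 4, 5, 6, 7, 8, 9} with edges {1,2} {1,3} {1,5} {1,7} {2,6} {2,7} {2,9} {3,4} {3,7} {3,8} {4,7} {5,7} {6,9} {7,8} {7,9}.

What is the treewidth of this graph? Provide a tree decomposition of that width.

Treewidth 2.
One such decomposition:
Bags: B1 = {1, 2, 7}  B2 = {1, 3, 7}  B3 = {2, 7, 9}  B4 = {3, 4, 7}  B5 = {3, 7, 8}  B6 = {2, 6, 9}  B7 = {1, 5, 7}
Tree: B1–B2, B1–B3, B2–B4, B4–B5, B3–B6, B1–B7

Each bag holds 3 vertices, so the decomposition has width 2, which upper-bounds the treewidth. Conversely, {2, 6, 9} is a clique of size 3, and the vertices of any clique must share a bag in every tree decomposition; so some bag has ≥ 3 vertices and tw(G) ≥ 2. Therefore the treewidth is 2.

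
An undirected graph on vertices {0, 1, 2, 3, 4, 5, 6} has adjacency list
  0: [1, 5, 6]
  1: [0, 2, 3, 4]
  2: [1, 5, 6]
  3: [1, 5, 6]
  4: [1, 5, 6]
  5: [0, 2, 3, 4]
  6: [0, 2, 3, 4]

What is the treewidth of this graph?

3

A width-3 tree decomposition is:
Bags: B1 = {1, 4, 5, 6}  B2 = {1, 3, 5, 6}  B3 = {1, 2, 5, 6}  B4 = {0, 1, 5, 6}
Tree: B1–B2, B2–B3, B3–B4
Each bag holds 4 vertices, so the decomposition has width 3, which upper-bounds the treewidth. For the lower bound: the 4 vertex sets {4,5}, {3,6}, {1}, {2} are disjoint, each induces a connected subgraph, and every pair is joined by at least one edge of G. Contracting each set to a single vertex therefore yields K_{4} as a minor, and since treewidth is minor-monotone, tw(G) ≥ tw(K_{4}) = 3. Hence tw(G) = 3 exactly.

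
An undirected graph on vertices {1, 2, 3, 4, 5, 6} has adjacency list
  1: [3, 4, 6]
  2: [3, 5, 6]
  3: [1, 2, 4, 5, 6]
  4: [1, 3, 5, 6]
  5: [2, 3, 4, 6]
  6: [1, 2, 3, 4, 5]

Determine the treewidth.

A width-3 tree decomposition is:
Bags: B1 = {2, 3, 5, 6}  B2 = {3, 4, 5, 6}  B3 = {1, 3, 4, 6}
Tree: B1–B2, B2–B3
The largest bag has 4 vertices, giving width 3; this decomposition certifies tw(G) ≤ 3. For the lower bound, the 4 vertices {2, 3, 5, 6} are pairwise adjacent, and any tree decomposition puts a clique entirely inside one bag — forcing width ≥ 3. Therefore the treewidth is 3.

3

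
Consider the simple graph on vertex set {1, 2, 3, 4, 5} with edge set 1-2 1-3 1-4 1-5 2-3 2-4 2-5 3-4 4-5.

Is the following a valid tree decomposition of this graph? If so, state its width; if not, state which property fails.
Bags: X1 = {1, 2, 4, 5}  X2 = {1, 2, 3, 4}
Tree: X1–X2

Yes; width 3.

Vertex coverage: the bags together contain {1, 2, 3, 4, 5}, the full vertex set. Edge coverage: each edge of G has both endpoints in at least one bag. Running intersection: for every vertex, the bags containing it form a connected subtree. All three properties hold, so this is a valid tree decomposition of width max|bag| − 1 = 3, and hence tw(G) ≤ 3.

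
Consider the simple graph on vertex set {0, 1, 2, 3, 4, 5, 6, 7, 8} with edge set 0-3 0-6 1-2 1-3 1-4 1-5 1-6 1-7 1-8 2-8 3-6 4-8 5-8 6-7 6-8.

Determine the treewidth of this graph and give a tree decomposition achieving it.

Treewidth 2.
Bags: B1 = {1, 4, 8}  B2 = {1, 6, 8}  B3 = {1, 6, 7}  B4 = {1, 5, 8}  B5 = {1, 2, 8}  B6 = {1, 3, 6}  B7 = {0, 3, 6}
Tree: B1–B2, B2–B3, B1–B4, B1–B5, B3–B6, B6–B7

Every bag has size at most 3, so the width is 3 − 1 = 2 and tw(G) ≤ 2. For the lower bound, the 3 vertices {0, 3, 6} are pairwise adjacent, and any tree decomposition puts a clique entirely inside one bag — forcing width ≥ 2. Therefore the treewidth is 2.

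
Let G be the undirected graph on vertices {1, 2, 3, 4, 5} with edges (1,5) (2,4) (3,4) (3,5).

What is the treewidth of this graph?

A width-1 tree decomposition is:
Bags: B1 = {1, 5}  B2 = {3, 5}  B3 = {3, 4}  B4 = {2, 4}
Tree: B1–B2, B2–B3, B3–B4
The largest bag has 2 vertices, giving width 1; this decomposition certifies tw(G) ≤ 1. Any graph with an edge has treewidth ≥ 1, and G has the edge 1–5. Therefore the treewidth is 1.

1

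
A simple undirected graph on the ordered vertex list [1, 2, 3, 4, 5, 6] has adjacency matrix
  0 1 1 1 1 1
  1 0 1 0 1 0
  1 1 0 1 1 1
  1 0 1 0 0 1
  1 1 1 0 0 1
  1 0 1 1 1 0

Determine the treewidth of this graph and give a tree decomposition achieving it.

Treewidth 3.
One optimal decomposition is:
Bags: B1 = {1, 3, 5, 6}  B2 = {1, 3, 4, 6}  B3 = {1, 2, 3, 5}
Tree: B1–B2, B1–B3

Every bag has size at most 4, so the width is 4 − 1 = 3 and tw(G) ≤ 3. For the lower bound, the 4 vertices {1, 3, 4, 6} are pairwise adjacent, and any tree decomposition puts a clique entirely inside one bag — forcing width ≥ 3. Therefore the treewidth is 3.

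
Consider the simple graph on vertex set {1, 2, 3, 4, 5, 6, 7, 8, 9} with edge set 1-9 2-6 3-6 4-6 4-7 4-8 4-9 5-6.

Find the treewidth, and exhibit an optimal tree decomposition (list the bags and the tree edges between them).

Each bag holds 2 vertices, so the decomposition has width 1, which upper-bounds the treewidth. G has an edge, so its treewidth is at least 1. The upper and lower bounds meet at 1, so that is the treewidth.

Treewidth 1.
Bags: B1 = {4, 9}  B2 = {4, 7}  B3 = {4, 6}  B4 = {1, 9}  B5 = {2, 6}  B6 = {4, 8}  B7 = {5, 6}  B8 = {3, 6}
Tree: B1–B2, B1–B3, B1–B4, B3–B5, B1–B6, B3–B7, B7–B8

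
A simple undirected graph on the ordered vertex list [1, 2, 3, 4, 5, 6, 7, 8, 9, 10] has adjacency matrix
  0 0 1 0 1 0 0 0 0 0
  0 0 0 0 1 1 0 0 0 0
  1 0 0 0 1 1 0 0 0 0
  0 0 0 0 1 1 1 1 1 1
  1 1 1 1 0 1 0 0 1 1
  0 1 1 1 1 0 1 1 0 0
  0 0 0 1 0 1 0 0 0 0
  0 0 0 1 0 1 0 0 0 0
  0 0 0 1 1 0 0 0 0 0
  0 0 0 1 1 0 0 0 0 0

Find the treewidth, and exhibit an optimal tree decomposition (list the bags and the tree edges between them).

Treewidth 2.
Bags: B1 = {4, 5, 6}  B2 = {3, 5, 6}  B3 = {4, 5, 9}  B4 = {4, 6, 7}  B5 = {4, 5, 10}  B6 = {4, 6, 8}  B7 = {2, 5, 6}  B8 = {1, 3, 5}
Tree: B1–B2, B1–B3, B1–B4, B1–B5, B4–B6, B2–B7, B2–B8

Every bag has size at most 3, so the width is 3 − 1 = 2 and tw(G) ≤ 2. On the other hand G contains the 3-clique {4, 6, 8}. A clique must lie in a single bag of any decomposition, so no decomposition can have width below 2. Hence tw(G) = 2 exactly.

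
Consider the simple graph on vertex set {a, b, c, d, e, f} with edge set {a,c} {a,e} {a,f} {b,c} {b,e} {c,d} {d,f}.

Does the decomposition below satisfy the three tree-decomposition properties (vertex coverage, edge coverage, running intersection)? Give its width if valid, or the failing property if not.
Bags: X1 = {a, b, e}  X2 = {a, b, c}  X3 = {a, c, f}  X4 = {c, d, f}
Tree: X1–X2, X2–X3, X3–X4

Yes; width 2.

Checking the three conditions: (i) the bags cover all of {a, b, c, d, e, f}; (ii) for each edge, some bag contains both endpoints; (iii) the bags containing any fixed vertex form a subtree. All hold, so the decomposition is valid with width 3 − 1 = 2.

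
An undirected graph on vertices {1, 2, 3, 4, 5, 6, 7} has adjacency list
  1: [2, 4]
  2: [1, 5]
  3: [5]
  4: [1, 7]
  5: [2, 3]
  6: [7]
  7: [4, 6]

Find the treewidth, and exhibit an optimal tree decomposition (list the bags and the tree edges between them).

Treewidth 1.
One such decomposition:
Bags: B1 = {3, 5}  B2 = {2, 5}  B3 = {1, 2}  B4 = {1, 4}  B5 = {4, 7}  B6 = {6, 7}
Tree: B1–B2, B2–B3, B3–B4, B4–B5, B5–B6

The largest bag has 2 vertices, giving width 1; this decomposition certifies tw(G) ≤ 1. G has an edge, so its treewidth is at least 1. The upper and lower bounds meet at 1, so that is the treewidth.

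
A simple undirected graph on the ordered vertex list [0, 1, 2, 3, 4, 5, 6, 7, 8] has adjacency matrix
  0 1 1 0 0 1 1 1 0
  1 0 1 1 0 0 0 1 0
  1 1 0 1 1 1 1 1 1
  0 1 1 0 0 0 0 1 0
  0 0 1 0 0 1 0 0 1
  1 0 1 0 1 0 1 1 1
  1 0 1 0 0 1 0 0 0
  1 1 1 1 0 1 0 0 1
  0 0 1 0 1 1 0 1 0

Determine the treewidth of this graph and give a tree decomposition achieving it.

The largest bag has 4 vertices, giving width 3; this decomposition certifies tw(G) ≤ 3. On the other hand G contains the 4-clique {0, 1, 2, 7}. A clique must lie in a single bag of any decomposition, so no decomposition can have width below 3. Hence tw(G) = 3 exactly.

Treewidth 3.
One such decomposition:
Bags: B1 = {0, 1, 2, 7}  B2 = {0, 2, 5, 7}  B3 = {0, 2, 5, 6}  B4 = {2, 5, 7, 8}  B5 = {2, 4, 5, 8}  B6 = {1, 2, 3, 7}
Tree: B1–B2, B2–B3, B2–B4, B4–B5, B1–B6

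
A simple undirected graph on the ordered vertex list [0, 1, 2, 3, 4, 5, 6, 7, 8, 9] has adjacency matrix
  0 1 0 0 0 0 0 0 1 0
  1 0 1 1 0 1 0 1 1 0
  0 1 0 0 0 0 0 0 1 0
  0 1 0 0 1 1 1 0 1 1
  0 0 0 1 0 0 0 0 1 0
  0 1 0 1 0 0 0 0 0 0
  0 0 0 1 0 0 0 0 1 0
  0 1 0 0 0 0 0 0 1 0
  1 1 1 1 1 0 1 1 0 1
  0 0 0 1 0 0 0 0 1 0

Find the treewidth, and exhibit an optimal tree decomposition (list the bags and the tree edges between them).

The largest bag has 3 vertices, giving width 2; this decomposition certifies tw(G) ≤ 2. For the lower bound, the 3 vertices {0, 1, 8} are pairwise adjacent, and any tree decomposition puts a clique entirely inside one bag — forcing width ≥ 2. The upper and lower bounds meet at 2, so that is the treewidth.

Treewidth 2.
One optimal decomposition is:
Bags: B1 = {0, 1, 8}  B2 = {1, 3, 8}  B3 = {1, 3, 5}  B4 = {3, 6, 8}  B5 = {1, 2, 8}  B6 = {1, 7, 8}  B7 = {3, 4, 8}  B8 = {3, 8, 9}
Tree: B1–B2, B2–B3, B2–B4, B1–B5, B1–B6, B2–B7, B4–B8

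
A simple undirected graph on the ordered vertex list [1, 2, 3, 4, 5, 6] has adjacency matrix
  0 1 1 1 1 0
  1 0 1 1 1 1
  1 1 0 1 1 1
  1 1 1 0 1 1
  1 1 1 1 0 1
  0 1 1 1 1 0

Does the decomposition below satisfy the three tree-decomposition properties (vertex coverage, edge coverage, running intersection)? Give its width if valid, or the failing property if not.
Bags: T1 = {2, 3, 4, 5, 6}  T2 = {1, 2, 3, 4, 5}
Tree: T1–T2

Yes; width 4.

Checking the three conditions: (i) the bags cover all of {1, 2, 3, 4, 5, 6}; (ii) for each edge, some bag contains both endpoints; (iii) the bags containing any fixed vertex form a subtree. All hold, so the decomposition is valid with width 5 − 1 = 4.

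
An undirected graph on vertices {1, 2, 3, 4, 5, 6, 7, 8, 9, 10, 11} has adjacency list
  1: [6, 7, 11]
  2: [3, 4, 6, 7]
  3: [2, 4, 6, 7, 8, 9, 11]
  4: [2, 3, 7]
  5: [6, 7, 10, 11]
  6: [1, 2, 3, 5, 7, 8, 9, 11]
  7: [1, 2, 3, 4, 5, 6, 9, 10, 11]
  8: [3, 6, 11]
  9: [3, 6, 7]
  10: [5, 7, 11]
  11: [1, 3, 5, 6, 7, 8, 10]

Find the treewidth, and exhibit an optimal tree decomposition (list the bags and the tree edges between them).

The largest bag has 4 vertices, giving width 3; this decomposition certifies tw(G) ≤ 3. For the lower bound, the 4 vertices {3, 6, 8, 11} are pairwise adjacent, and any tree decomposition puts a clique entirely inside one bag — forcing width ≥ 3. Therefore the treewidth is 3.

Treewidth 3.
Bags: B1 = {3, 6, 7, 11}  B2 = {3, 6, 7, 9}  B3 = {3, 6, 8, 11}  B4 = {2, 3, 6, 7}  B5 = {1, 6, 7, 11}  B6 = {5, 6, 7, 11}  B7 = {5, 7, 10, 11}  B8 = {2, 3, 4, 7}
Tree: B1–B2, B1–B3, B2–B4, B1–B5, B1–B6, B6–B7, B4–B8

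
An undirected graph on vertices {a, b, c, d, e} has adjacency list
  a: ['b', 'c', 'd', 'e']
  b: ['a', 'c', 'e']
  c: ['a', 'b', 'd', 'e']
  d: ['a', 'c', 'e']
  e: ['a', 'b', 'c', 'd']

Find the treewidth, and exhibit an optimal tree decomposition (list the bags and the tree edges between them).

Treewidth 3.
One optimal decomposition is:
Bags: B1 = {a, c, d, e}  B2 = {a, b, c, e}
Tree: B1–B2

Every bag has size at most 4, so the width is 4 − 1 = 3 and tw(G) ≤ 3. For the lower bound, the 4 vertices {a, c, d, e} are pairwise adjacent, and any tree decomposition puts a clique entirely inside one bag — forcing width ≥ 3. The upper and lower bounds meet at 3, so that is the treewidth.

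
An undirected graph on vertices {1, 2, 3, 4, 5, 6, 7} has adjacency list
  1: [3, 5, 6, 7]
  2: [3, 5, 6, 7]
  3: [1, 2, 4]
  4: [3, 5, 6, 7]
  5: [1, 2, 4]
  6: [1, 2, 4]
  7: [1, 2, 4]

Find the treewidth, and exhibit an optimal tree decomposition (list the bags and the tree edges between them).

Treewidth 3.
One such decomposition:
Bags: B1 = {1, 2, 4, 6}  B2 = {1, 2, 4, 7}  B3 = {1, 2, 4, 5}  B4 = {1, 2, 3, 4}
Tree: B1–B2, B2–B3, B3–B4

The largest bag has 4 vertices, giving width 3; this decomposition certifies tw(G) ≤ 3. For the lower bound: the 4 vertex sets {4,6}, {2,7}, {1}, {5} are disjoint, each induces a connected subgraph, and every pair is joined by at least one edge of G. Contracting each set to a single vertex therefore yields K_{4} as a minor, and since treewidth is minor-monotone, tw(G) ≥ tw(K_{4}) = 3. Combining the bounds, tw(G) = 3.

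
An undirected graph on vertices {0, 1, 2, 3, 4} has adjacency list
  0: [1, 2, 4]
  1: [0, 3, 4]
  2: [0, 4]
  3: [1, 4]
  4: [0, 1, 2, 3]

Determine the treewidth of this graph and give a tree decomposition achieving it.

The largest bag has 3 vertices, giving width 2; this decomposition certifies tw(G) ≤ 2. On the other hand G contains the 3-clique {0, 1, 4}. A clique must lie in a single bag of any decomposition, so no decomposition can have width below 2. Hence tw(G) = 2 exactly.

Treewidth 2.
Bags: B1 = {0, 1, 4}  B2 = {0, 2, 4}  B3 = {1, 3, 4}
Tree: B1–B2, B1–B3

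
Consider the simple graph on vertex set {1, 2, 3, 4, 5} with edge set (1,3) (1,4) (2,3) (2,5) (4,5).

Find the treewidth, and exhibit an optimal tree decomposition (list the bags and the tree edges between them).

Treewidth 2.
One such decomposition:
Bags: B1 = {1, 4, 5}  B2 = {1, 2, 5}  B3 = {1, 2, 3}
Tree: B1–B2, B2–B3

The largest bag has 3 vertices, giving width 2; this decomposition certifies tw(G) ≤ 2. The edges 1–4–5–2–3–1 form a cycle, so G is not a tree and its treewidth is at least 2. The upper and lower bounds meet at 2, so that is the treewidth.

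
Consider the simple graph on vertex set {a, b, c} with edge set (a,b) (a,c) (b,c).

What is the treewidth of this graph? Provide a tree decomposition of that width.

Treewidth 2.
One such decomposition:
Bags: B1 = {a, b, c}
Tree: (single bag)

With just one bag of size 3, the width is 3 − 1 = 2, so tw(G) ≤ 2. On the other hand G contains the 3-clique {a, b, c}. A clique must lie in a single bag of any decomposition, so no decomposition can have width below 2. Hence tw(G) = 2 exactly.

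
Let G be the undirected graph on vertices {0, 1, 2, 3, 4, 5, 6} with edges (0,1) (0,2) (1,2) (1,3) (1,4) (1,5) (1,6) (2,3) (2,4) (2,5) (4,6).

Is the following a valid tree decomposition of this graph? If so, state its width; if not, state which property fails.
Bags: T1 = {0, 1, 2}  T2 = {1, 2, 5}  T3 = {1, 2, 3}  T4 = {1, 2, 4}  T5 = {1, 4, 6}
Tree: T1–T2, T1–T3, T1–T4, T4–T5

Yes; width 2.

Checking the three conditions: (i) the bags cover all of {0, 1, 2, 3, 4, 5, 6}; (ii) for each edge, some bag contains both endpoints; (iii) the bags containing any fixed vertex form a subtree. All hold, so the decomposition is valid with width 3 − 1 = 2.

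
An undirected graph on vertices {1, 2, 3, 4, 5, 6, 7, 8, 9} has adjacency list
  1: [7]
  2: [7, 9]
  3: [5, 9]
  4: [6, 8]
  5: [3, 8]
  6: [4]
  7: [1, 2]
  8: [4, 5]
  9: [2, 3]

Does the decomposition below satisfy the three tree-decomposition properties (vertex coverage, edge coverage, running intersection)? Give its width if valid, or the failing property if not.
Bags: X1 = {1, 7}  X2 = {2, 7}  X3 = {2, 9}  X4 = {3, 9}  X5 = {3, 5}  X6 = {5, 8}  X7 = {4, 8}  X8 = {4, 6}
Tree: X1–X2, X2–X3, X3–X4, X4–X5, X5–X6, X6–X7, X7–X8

Checking the three conditions: (i) the bags cover all of {1, 2, 3, 4, 5, 6, 7, 8, 9}; (ii) for each edge, some bag contains both endpoints; (iii) the bags containing any fixed vertex form a subtree. All hold, so the decomposition is valid with width 2 − 1 = 1.

Yes; width 1.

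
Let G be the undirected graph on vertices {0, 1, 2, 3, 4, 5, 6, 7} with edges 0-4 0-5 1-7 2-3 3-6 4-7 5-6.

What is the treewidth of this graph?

A width-1 tree decomposition is:
Bags: B1 = {1, 7}  B2 = {4, 7}  B3 = {0, 4}  B4 = {0, 5}  B5 = {5, 6}  B6 = {3, 6}  B7 = {2, 3}
Tree: B1–B2, B2–B3, B3–B4, B4–B5, B5–B6, B6–B7
The largest bag has 2 vertices, giving width 1; this decomposition certifies tw(G) ≤ 1. Any graph with an edge has treewidth ≥ 1, and G has the edge 1–7. Therefore the treewidth is 1.

1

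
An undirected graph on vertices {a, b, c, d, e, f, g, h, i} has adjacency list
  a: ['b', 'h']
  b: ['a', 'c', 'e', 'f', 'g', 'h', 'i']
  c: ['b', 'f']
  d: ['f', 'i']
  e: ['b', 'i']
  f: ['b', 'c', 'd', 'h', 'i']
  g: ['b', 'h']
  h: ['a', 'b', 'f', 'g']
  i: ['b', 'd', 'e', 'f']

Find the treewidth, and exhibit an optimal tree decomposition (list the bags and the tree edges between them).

Each bag holds 3 vertices, so the decomposition has width 2, which upper-bounds the treewidth. On the other hand G contains the 3-clique {d, f, i}. A clique must lie in a single bag of any decomposition, so no decomposition can have width below 2. Hence tw(G) = 2 exactly.

Treewidth 2.
One optimal decomposition is:
Bags: B1 = {b, f, i}  B2 = {d, f, i}  B3 = {b, f, h}  B4 = {b, c, f}  B5 = {a, b, h}  B6 = {b, g, h}  B7 = {b, e, i}
Tree: B1–B2, B1–B3, B3–B4, B3–B5, B3–B6, B1–B7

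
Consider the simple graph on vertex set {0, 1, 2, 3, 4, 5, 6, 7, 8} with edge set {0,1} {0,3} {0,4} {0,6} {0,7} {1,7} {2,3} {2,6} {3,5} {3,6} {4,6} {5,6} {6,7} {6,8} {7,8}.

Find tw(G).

2

A width-2 tree decomposition is:
Bags: B1 = {0, 6, 7}  B2 = {0, 4, 6}  B3 = {6, 7, 8}  B4 = {0, 3, 6}  B5 = {0, 1, 7}  B6 = {2, 3, 6}  B7 = {3, 5, 6}
Tree: B1–B2, B1–B3, B2–B4, B1–B5, B4–B6, B4–B7
Every bag has size at most 3, so the width is 3 − 1 = 2 and tw(G) ≤ 2. On the other hand G contains the 3-clique {0, 1, 7}. A clique must lie in a single bag of any decomposition, so no decomposition can have width below 2. The upper and lower bounds meet at 2, so that is the treewidth.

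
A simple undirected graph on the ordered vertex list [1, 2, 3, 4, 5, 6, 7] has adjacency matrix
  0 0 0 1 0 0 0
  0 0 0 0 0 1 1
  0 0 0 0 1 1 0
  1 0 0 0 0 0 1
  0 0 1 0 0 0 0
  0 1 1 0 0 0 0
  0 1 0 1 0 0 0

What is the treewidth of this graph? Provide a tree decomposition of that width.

The largest bag has 2 vertices, giving width 1; this decomposition certifies tw(G) ≤ 1. G has an edge, so its treewidth is at least 1. The upper and lower bounds meet at 1, so that is the treewidth.

Treewidth 1.
One such decomposition:
Bags: B1 = {1, 4}  B2 = {4, 7}  B3 = {2, 7}  B4 = {2, 6}  B5 = {3, 6}  B6 = {3, 5}
Tree: B1–B2, B2–B3, B3–B4, B4–B5, B5–B6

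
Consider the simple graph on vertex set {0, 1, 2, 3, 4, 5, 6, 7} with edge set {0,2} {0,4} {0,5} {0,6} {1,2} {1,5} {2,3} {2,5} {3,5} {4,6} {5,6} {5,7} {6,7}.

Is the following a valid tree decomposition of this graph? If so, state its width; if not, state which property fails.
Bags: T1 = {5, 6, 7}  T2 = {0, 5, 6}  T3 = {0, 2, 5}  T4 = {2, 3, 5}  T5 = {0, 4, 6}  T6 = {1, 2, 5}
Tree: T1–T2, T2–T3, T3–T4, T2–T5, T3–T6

Checking the three conditions: (i) the bags cover all of {0, 1, 2, 3, 4, 5, 6, 7}; (ii) for each edge, some bag contains both endpoints; (iii) the bags containing any fixed vertex form a subtree. All hold, so the decomposition is valid with width 3 − 1 = 2.

Yes; width 2.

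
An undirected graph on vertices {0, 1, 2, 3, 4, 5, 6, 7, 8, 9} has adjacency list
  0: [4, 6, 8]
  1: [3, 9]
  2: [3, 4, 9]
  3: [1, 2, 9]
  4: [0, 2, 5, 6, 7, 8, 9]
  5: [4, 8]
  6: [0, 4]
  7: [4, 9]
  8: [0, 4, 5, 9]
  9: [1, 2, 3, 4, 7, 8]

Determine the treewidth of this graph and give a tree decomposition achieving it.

Treewidth 2.
Bags: B1 = {4, 8, 9}  B2 = {2, 4, 9}  B3 = {2, 3, 9}  B4 = {0, 4, 8}  B5 = {4, 5, 8}  B6 = {4, 7, 9}  B7 = {1, 3, 9}  B8 = {0, 4, 6}
Tree: B1–B2, B2–B3, B1–B4, B4–B5, B2–B6, B3–B7, B4–B8

Each bag holds 3 vertices, so the decomposition has width 2, which upper-bounds the treewidth. Conversely, {1, 3, 9} is a clique of size 3, and the vertices of any clique must share a bag in every tree decomposition; so some bag has ≥ 3 vertices and tw(G) ≥ 2. Therefore the treewidth is 2.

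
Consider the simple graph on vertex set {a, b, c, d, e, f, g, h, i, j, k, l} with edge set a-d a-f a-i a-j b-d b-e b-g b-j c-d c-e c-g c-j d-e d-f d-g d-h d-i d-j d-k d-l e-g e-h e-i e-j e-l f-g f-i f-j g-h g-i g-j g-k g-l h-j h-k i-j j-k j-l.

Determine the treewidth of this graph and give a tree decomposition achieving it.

Treewidth 4.
One such decomposition:
Bags: B1 = {b, d, e, g, j}  B2 = {d, e, g, j, l}  B3 = {d, e, g, i, j}  B4 = {d, f, g, i, j}  B5 = {d, e, g, h, j}  B6 = {a, d, f, i, j}  B7 = {d, g, h, j, k}  B8 = {c, d, e, g, j}
Tree: B1–B2, B2–B3, B3–B4, B3–B5, B4–B6, B5–B7, B5–B8

Every bag has size at most 5, so the width is 5 − 1 = 4 and tw(G) ≤ 4. Conversely, {d, e, g, h, j} is a clique of size 5, and the vertices of any clique must share a bag in every tree decomposition; so some bag has ≥ 5 vertices and tw(G) ≥ 4. The upper and lower bounds meet at 4, so that is the treewidth.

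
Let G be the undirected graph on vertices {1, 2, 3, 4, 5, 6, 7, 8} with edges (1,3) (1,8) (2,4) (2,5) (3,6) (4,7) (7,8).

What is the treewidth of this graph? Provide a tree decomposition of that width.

Every bag has size at most 2, so the width is 2 − 1 = 1 and tw(G) ≤ 1. Any graph with an edge has treewidth ≥ 1, and G has the edge 6–3. Hence tw(G) = 1 exactly.

Treewidth 1.
Bags: B1 = {3, 6}  B2 = {1, 3}  B3 = {1, 8}  B4 = {7, 8}  B5 = {4, 7}  B6 = {2, 4}  B7 = {2, 5}
Tree: B1–B2, B2–B3, B3–B4, B4–B5, B5–B6, B6–B7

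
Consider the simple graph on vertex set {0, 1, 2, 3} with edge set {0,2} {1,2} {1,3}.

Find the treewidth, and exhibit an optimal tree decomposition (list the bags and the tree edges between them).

Every bag has size at most 2, so the width is 2 − 1 = 1 and tw(G) ≤ 1. G has an edge, so its treewidth is at least 1. Hence tw(G) = 1 exactly.

Treewidth 1.
One such decomposition:
Bags: B1 = {1, 3}  B2 = {1, 2}  B3 = {0, 2}
Tree: B1–B2, B2–B3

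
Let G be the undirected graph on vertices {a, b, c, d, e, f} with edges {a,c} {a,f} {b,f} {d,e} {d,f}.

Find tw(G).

1

A width-1 tree decomposition is:
Bags: B1 = {a, f}  B2 = {a, c}  B3 = {d, f}  B4 = {b, f}  B5 = {d, e}
Tree: B1–B2, B1–B3, B1–B4, B3–B5
The largest bag has 2 vertices, giving width 1; this decomposition certifies tw(G) ≤ 1. Any graph with an edge has treewidth ≥ 1, and G has the edge f–a. Hence tw(G) = 1 exactly.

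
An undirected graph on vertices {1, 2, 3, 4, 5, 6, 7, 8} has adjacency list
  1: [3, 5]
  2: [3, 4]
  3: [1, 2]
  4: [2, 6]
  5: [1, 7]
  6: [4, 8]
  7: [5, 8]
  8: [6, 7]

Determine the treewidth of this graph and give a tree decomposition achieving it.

Each bag holds 3 vertices, so the decomposition has width 2, which upper-bounds the treewidth. The edges 1–5–7–8–6–4–2–3–1 form a cycle, so G is not a tree and its treewidth is at least 2. Combining the bounds, tw(G) = 2.

Treewidth 2.
One such decomposition:
Bags: B1 = {1, 5, 7}  B2 = {1, 7, 8}  B3 = {1, 6, 8}  B4 = {1, 4, 6}  B5 = {1, 2, 4}  B6 = {1, 2, 3}
Tree: B1–B2, B2–B3, B3–B4, B4–B5, B5–B6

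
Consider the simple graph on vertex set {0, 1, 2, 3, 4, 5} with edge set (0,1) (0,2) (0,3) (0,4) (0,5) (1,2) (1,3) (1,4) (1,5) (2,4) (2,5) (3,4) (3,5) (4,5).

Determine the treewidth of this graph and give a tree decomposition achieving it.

Each bag holds 5 vertices, so the decomposition has width 4, which upper-bounds the treewidth. For the lower bound, the 5 vertices {0, 1, 2, 4, 5} are pairwise adjacent, and any tree decomposition puts a clique entirely inside one bag — forcing width ≥ 4. The upper and lower bounds meet at 4, so that is the treewidth.

Treewidth 4.
One such decomposition:
Bags: B1 = {0, 1, 2, 4, 5}  B2 = {0, 1, 3, 4, 5}
Tree: B1–B2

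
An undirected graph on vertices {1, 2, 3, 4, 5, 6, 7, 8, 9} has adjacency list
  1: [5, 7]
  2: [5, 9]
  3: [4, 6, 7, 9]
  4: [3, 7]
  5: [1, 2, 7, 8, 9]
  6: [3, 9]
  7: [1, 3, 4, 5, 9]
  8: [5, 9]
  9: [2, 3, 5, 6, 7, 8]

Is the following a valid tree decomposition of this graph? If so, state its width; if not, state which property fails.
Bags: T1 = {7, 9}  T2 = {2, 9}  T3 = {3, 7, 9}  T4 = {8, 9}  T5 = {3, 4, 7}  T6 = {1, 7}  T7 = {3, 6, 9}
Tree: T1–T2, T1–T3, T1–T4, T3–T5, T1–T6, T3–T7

No — vertex 5 appears in no bag.

A tree decomposition must satisfy three properties: every vertex lies in some bag; for every edge, both endpoints lie together in some bag; and for every vertex, the bags containing it form a connected subtree. Here vertex 5 appears in no bag, so the decomposition is invalid.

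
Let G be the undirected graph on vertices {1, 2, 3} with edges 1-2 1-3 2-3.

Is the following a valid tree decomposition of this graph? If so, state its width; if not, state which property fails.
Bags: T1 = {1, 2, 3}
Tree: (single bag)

Checking the three conditions: (i) the bags cover all of {1, 2, 3}; (ii) for each edge, some bag contains both endpoints; (iii) the bags containing any fixed vertex form a subtree. All hold, so the decomposition is valid with width 3 − 1 = 2.

Yes; width 2.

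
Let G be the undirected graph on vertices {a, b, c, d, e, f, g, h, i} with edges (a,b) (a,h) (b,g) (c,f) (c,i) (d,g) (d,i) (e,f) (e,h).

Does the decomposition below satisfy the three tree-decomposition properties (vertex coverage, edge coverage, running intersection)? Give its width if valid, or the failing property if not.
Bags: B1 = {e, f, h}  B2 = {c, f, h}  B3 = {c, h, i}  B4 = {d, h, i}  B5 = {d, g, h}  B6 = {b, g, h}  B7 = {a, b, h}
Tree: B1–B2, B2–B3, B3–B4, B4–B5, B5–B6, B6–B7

Yes; width 2.

Vertex coverage: the bags together contain {a, b, c, d, e, f, g, h, i}, the full vertex set. Edge coverage: each edge of G has both endpoints in at least one bag. Running intersection: for every vertex, the bags containing it form a connected subtree. All three properties hold, so this is a valid tree decomposition of width max|bag| − 1 = 2, and hence tw(G) ≤ 2.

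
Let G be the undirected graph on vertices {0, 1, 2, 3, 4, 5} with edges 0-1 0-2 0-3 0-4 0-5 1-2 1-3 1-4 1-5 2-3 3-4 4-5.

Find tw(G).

3

A width-3 tree decomposition is:
Bags: B1 = {0, 1, 2, 3}  B2 = {0, 1, 3, 4}  B3 = {0, 1, 4, 5}
Tree: B1–B2, B2–B3
The largest bag has 4 vertices, giving width 3; this decomposition certifies tw(G) ≤ 3. Conversely, {0, 1, 2, 3} is a clique of size 4, and the vertices of any clique must share a bag in every tree decomposition; so some bag has ≥ 4 vertices and tw(G) ≥ 3. The upper and lower bounds meet at 3, so that is the treewidth.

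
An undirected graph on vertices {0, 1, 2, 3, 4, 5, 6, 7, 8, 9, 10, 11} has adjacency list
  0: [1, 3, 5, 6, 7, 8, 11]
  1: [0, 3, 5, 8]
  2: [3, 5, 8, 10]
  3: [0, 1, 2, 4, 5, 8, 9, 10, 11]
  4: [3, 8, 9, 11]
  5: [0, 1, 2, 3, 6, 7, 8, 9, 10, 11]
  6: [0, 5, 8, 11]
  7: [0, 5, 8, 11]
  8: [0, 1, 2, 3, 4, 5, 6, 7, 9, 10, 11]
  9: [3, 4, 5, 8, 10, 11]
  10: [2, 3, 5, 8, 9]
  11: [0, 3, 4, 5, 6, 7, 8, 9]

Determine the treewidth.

A width-4 tree decomposition is:
Bags: B1 = {3, 5, 8, 9, 11}  B2 = {3, 5, 8, 9, 10}  B3 = {0, 3, 5, 8, 11}  B4 = {2, 3, 5, 8, 10}  B5 = {0, 1, 3, 5, 8}  B6 = {3, 4, 8, 9, 11}  B7 = {0, 5, 6, 8, 11}  B8 = {0, 5, 7, 8, 11}
Tree: B1–B2, B1–B3, B2–B4, B3–B5, B1–B6, B3–B7, B7–B8
The largest bag has 5 vertices, giving width 4; this decomposition certifies tw(G) ≤ 4. For the lower bound, the 5 vertices {3, 4, 8, 9, 11} are pairwise adjacent, and any tree decomposition puts a clique entirely inside one bag — forcing width ≥ 4. The upper and lower bounds meet at 4, so that is the treewidth.

4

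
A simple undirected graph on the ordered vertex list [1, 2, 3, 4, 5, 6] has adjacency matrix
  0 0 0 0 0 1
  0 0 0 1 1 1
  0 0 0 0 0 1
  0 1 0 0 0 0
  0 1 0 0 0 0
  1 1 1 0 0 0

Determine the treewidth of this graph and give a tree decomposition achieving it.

Each bag holds 2 vertices, so the decomposition has width 1, which upper-bounds the treewidth. Any graph with an edge has treewidth ≥ 1, and G has the edge 3–6. Therefore the treewidth is 1.

Treewidth 1.
Bags: B1 = {3, 6}  B2 = {2, 6}  B3 = {2, 5}  B4 = {1, 6}  B5 = {2, 4}
Tree: B1–B2, B2–B3, B1–B4, B3–B5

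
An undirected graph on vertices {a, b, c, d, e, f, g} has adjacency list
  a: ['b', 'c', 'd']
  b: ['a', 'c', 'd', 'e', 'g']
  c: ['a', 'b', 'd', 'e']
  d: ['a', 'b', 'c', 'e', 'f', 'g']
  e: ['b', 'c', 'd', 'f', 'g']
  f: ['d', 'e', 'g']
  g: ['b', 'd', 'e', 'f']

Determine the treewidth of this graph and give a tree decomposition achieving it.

Treewidth 3.
One optimal decomposition is:
Bags: B1 = {d, e, f, g}  B2 = {b, d, e, g}  B3 = {b, c, d, e}  B4 = {a, b, c, d}
Tree: B1–B2, B2–B3, B3–B4

Every bag has size at most 4, so the width is 4 − 1 = 3 and tw(G) ≤ 3. On the other hand G contains the 4-clique {d, e, f, g}. A clique must lie in a single bag of any decomposition, so no decomposition can have width below 3. The upper and lower bounds meet at 3, so that is the treewidth.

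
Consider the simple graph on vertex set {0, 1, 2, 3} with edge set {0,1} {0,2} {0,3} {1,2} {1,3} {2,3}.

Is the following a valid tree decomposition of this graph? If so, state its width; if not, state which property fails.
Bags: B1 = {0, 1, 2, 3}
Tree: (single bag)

Yes; width 3.

Vertex coverage: the bags together contain {0, 1, 2, 3}, the full vertex set. Edge coverage: each edge of G has both endpoints in at least one bag. Running intersection: for every vertex, the bags containing it form a connected subtree. All three properties hold, so this is a valid tree decomposition of width max|bag| − 1 = 3, and hence tw(G) ≤ 3.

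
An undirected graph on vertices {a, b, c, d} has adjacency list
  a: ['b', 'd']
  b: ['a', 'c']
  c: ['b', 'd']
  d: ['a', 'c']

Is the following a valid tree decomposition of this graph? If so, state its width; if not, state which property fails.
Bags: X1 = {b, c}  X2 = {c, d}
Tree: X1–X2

No — vertex a appears in no bag.

A tree decomposition must satisfy three properties: every vertex lies in some bag; for every edge, both endpoints lie together in some bag; and for every vertex, the bags containing it form a connected subtree. Here vertex a appears in no bag, so the decomposition is invalid.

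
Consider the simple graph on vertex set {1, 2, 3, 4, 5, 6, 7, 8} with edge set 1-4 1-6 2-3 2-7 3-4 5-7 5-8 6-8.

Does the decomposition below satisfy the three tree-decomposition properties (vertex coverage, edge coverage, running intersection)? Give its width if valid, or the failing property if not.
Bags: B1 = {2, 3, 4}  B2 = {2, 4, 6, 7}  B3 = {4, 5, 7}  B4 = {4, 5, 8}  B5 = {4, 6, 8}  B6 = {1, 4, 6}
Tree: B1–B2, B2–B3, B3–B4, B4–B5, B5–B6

No — bags containing vertex 6 are not connected in the tree.

A tree decomposition must satisfy three properties: every vertex lies in some bag; for every edge, both endpoints lie together in some bag; and for every vertex, the bags containing it form a connected subtree. Here bags containing vertex 6 are not connected in the tree, so the decomposition is invalid.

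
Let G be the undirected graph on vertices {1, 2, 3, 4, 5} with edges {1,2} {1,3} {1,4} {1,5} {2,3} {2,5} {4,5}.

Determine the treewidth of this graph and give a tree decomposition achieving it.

Treewidth 2.
One such decomposition:
Bags: B1 = {1, 4, 5}  B2 = {1, 2, 5}  B3 = {1, 2, 3}
Tree: B1–B2, B2–B3

The largest bag has 3 vertices, giving width 2; this decomposition certifies tw(G) ≤ 2. On the other hand G contains the 3-clique {1, 2, 3}. A clique must lie in a single bag of any decomposition, so no decomposition can have width below 2. The upper and lower bounds meet at 2, so that is the treewidth.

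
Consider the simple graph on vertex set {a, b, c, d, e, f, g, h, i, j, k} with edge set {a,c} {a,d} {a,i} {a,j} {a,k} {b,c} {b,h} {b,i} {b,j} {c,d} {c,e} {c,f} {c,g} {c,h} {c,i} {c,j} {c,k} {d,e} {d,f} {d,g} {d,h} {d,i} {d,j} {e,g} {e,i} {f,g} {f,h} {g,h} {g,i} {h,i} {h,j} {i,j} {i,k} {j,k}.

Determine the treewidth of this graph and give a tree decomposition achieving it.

Each bag holds 5 vertices, so the decomposition has width 4, which upper-bounds the treewidth. Conversely, {c, d, f, g, h} is a clique of size 5, and the vertices of any clique must share a bag in every tree decomposition; so some bag has ≥ 5 vertices and tw(G) ≥ 4. Hence tw(G) = 4 exactly.

Treewidth 4.
One optimal decomposition is:
Bags: B1 = {b, c, h, i, j}  B2 = {c, d, h, i, j}  B3 = {a, c, d, i, j}  B4 = {c, d, g, h, i}  B5 = {c, d, e, g, i}  B6 = {a, c, i, j, k}  B7 = {c, d, f, g, h}
Tree: B1–B2, B2–B3, B2–B4, B4–B5, B3–B6, B4–B7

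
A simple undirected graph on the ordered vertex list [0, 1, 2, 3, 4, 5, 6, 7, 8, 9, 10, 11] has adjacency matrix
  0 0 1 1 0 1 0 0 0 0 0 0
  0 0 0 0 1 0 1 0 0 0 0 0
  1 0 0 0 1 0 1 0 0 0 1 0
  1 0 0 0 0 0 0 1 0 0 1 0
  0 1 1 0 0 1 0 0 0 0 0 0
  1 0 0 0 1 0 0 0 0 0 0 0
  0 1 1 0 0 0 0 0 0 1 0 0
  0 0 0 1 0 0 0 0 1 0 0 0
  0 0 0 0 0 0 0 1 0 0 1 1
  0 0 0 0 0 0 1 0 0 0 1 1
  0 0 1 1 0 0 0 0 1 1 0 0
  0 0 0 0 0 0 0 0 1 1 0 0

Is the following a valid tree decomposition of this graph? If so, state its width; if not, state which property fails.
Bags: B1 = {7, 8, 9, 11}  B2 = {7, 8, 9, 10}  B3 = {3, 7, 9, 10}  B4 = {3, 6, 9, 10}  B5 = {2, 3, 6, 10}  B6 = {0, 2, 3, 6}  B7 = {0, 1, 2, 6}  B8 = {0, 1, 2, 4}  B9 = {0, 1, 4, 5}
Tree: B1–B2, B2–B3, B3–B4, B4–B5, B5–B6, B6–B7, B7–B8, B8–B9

Checking the three conditions: (i) the bags cover all of {0, 1, 2, 3, 4, 5, 6, 7, 8, 9, 10, 11}; (ii) for each edge, some bag contains both endpoints; (iii) the bags containing any fixed vertex form a subtree. All hold, so the decomposition is valid with width 4 − 1 = 3.

Yes; width 3.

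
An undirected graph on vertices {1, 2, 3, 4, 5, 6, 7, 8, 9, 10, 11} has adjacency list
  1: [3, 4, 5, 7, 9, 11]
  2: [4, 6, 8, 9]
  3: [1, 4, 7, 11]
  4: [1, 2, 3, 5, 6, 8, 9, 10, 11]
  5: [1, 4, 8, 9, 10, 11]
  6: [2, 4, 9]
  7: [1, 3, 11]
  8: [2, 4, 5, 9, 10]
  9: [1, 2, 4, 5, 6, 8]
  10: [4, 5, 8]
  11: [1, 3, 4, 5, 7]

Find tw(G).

3

A width-3 tree decomposition is:
Bags: B1 = {2, 4, 8, 9}  B2 = {4, 5, 8, 9}  B3 = {2, 4, 6, 9}  B4 = {4, 5, 8, 10}  B5 = {1, 4, 5, 9}  B6 = {1, 4, 5, 11}  B7 = {1, 3, 4, 11}  B8 = {1, 3, 7, 11}
Tree: B1–B2, B1–B3, B2–B4, B2–B5, B5–B6, B6–B7, B7–B8
Every bag has size at most 4, so the width is 4 − 1 = 3 and tw(G) ≤ 3. On the other hand G contains the 4-clique {2, 4, 8, 9}. A clique must lie in a single bag of any decomposition, so no decomposition can have width below 3. Hence tw(G) = 3 exactly.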